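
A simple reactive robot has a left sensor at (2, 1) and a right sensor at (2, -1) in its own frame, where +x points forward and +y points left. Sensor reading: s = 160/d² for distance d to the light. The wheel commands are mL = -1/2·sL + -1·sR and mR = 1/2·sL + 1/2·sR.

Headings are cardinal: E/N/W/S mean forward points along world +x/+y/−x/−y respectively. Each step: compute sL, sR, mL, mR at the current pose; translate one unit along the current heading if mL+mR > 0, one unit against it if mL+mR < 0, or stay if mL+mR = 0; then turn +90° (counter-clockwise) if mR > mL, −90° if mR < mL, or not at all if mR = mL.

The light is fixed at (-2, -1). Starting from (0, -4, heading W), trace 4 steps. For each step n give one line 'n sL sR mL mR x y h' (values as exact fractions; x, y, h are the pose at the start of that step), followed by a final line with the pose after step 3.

n=0: pose=(0,-4,W); sL=10, sR=40; mL=-45, mR=25; mL+mR=-20 → advance -1; mR−mL=70 → turn +1·90°
n=1: pose=(1,-4,S); sL=160/41, sR=160/29; mL=-8880/1189, mR=5600/1189; mL+mR=-80/29 → advance -1; mR−mL=14480/1189 → turn +1·90°
n=2: pose=(1,-3,E); sL=80/13, sR=80/17; mL=-1720/221, mR=1200/221; mL+mR=-40/17 → advance -1; mR−mL=2920/221 → turn +1·90°
n=3: pose=(0,-3,N); sL=160, sR=160/9; mL=-880/9, mR=800/9; mL+mR=-80/9 → advance -1; mR−mL=560/3 → turn +1·90°

0 10 40 -45 25 0 -4 W
1 160/41 160/29 -8880/1189 5600/1189 1 -4 S
2 80/13 80/17 -1720/221 1200/221 1 -3 E
3 160 160/9 -880/9 800/9 0 -3 N
final 0 -4 W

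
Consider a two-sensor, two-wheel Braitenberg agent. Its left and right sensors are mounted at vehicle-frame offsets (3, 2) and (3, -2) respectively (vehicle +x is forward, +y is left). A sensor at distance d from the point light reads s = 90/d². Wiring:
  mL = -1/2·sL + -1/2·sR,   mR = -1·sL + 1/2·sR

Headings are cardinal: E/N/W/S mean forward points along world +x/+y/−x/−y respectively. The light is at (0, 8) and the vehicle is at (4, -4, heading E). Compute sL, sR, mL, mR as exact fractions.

left sensor world pos  = (7, -2); dL² = 149
right sensor world pos = (7, -6); dR² = 245
sL = 90/149 = 90/149
sR = 90/245 = 18/49
mL = -1/2·sL + -1/2·sR = -3546/7301
mR = -1·sL + 1/2·sR = -3069/7301

90/149 18/49 -3546/7301 -3069/7301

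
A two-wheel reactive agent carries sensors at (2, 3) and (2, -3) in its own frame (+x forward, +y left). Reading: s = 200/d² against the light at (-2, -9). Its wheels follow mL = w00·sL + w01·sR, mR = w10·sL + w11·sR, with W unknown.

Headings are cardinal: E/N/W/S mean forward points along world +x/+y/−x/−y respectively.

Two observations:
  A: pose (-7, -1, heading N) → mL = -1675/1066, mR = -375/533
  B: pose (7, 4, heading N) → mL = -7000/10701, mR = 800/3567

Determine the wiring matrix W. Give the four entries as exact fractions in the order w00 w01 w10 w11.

-1/2 -1/2 1 -1

obs A: pose=(-7,-1,N) → sL=50/41, sR=25/13, mL=-1675/1066, mR=-375/533
obs B: pose=(7,4,N) → sL=200/261, sR=200/369, mL=-7000/10701, mR=800/3567
sensor matrix S = [[50/41, 25/13], [200/261, 200/369]]; det S = -515000/633737
solve [mL_A; mL_B] = S·[w00; w01] and [mR_A; mR_B] = S·[w10; w11]:
  w00 = -1/2, w01 = -1/2, w10 = 1, w11 = -1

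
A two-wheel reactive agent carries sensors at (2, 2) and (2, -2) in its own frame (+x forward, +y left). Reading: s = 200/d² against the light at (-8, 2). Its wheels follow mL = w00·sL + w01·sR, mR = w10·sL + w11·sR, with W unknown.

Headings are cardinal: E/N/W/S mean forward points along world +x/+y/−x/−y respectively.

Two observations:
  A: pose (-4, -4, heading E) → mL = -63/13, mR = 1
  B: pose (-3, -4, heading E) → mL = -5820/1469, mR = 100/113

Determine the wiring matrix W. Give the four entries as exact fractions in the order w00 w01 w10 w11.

-1 -1/2 0 1/2

obs A: pose=(-4,-4,E) → sL=50/13, sR=2, mL=-63/13, mR=1
obs B: pose=(-3,-4,E) → sL=40/13, sR=200/113, mL=-5820/1469, mR=100/113
sensor matrix S = [[50/13, 2], [40/13, 200/113]]; det S = 960/1469
solve [mL_A; mL_B] = S·[w00; w01] and [mR_A; mR_B] = S·[w10; w11]:
  w00 = -1, w01 = -1/2, w10 = 0, w11 = 1/2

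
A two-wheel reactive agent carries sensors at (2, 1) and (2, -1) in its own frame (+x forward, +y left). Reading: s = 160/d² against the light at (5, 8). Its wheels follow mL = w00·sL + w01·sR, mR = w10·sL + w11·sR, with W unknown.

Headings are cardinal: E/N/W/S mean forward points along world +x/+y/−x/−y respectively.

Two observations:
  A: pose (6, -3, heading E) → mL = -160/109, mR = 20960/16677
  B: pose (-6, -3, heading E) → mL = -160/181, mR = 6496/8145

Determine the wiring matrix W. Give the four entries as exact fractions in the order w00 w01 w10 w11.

-1 0 1/2 1/2

obs A: pose=(6,-3,E) → sL=160/109, sR=160/153, mL=-160/109, mR=20960/16677
obs B: pose=(-6,-3,E) → sL=160/181, sR=32/45, mL=-160/181, mR=6496/8145
sensor matrix S = [[160/109, 160/153], [160/181, 32/45]]; det S = 360448/3018537
solve [mL_A; mL_B] = S·[w00; w01] and [mR_A; mR_B] = S·[w10; w11]:
  w00 = -1, w01 = 0, w10 = 1/2, w11 = 1/2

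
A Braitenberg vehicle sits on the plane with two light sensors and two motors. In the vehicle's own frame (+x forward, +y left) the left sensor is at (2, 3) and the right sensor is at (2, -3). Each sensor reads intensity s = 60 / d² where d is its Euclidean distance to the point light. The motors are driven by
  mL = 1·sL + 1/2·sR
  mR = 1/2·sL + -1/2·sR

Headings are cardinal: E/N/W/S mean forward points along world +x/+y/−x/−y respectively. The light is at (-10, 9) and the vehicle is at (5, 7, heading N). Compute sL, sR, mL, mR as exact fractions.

left sensor world pos  = (2, 9); dL² = 144
right sensor world pos = (8, 9); dR² = 324
sL = 60/144 = 5/12
sR = 60/324 = 5/27
mL = 1·sL + 1/2·sR = 55/108
mR = 1/2·sL + -1/2·sR = 25/216

5/12 5/27 55/108 25/216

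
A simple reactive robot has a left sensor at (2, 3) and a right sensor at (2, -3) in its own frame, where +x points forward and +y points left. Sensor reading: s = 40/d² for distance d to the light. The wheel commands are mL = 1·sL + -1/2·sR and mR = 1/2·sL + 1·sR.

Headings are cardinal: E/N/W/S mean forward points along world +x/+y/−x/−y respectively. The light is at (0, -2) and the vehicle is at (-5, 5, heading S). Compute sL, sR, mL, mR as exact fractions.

40/29 40/89 2980/2581 2940/2581

left sensor world pos  = (-2, 3); dL² = 29
right sensor world pos = (-8, 3); dR² = 89
sL = 40/29 = 40/29
sR = 40/89 = 40/89
mL = 1·sL + -1/2·sR = 2980/2581
mR = 1/2·sL + 1·sR = 2940/2581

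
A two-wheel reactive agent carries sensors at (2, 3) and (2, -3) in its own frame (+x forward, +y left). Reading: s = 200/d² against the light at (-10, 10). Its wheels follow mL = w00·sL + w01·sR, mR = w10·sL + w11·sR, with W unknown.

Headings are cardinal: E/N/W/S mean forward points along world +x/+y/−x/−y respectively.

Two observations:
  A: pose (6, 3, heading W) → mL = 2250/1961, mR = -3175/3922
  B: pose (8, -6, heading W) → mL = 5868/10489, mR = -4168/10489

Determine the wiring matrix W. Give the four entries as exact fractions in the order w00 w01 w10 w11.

obs A: pose=(6,3,W) → sL=25/37, sR=50/53, mL=2250/1961, mR=-3175/3922
obs B: pose=(8,-6,W) → sL=200/617, sR=8/17, mL=5868/10489, mR=-4168/10489
sensor matrix S = [[25/37, 50/53], [200/617, 8/17]]; det S = 250200/20568929
solve [mL_A; mL_B] = S·[w00; w01] and [mR_A; mR_B] = S·[w10; w11]:
  w00 = 1, w01 = 1/2, w10 = -1/2, w11 = -1/2

1 1/2 -1/2 -1/2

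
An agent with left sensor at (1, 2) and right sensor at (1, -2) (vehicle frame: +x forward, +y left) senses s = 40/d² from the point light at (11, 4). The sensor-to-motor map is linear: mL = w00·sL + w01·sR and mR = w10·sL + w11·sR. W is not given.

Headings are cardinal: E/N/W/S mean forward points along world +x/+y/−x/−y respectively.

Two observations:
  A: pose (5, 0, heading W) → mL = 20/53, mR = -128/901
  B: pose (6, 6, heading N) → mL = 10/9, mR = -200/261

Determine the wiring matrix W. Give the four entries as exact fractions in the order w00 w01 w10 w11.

0 1/2 1/2 -1/2

obs A: pose=(5,0,W) → sL=8/17, sR=40/53, mL=20/53, mR=-128/901
obs B: pose=(6,6,N) → sL=20/29, sR=20/9, mL=10/9, mR=-200/261
sensor matrix S = [[8/17, 40/53], [20/29, 20/9]]; det S = 123520/235161
solve [mL_A; mL_B] = S·[w00; w01] and [mR_A; mR_B] = S·[w10; w11]:
  w00 = 0, w01 = 1/2, w10 = 1/2, w11 = -1/2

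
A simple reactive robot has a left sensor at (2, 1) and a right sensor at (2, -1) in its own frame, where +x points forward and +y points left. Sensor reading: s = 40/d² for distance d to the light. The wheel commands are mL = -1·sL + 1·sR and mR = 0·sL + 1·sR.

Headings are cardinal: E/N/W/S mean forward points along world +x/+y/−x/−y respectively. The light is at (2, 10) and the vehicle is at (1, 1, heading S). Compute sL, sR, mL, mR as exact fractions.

40/121 8/25 -32/3025 8/25

left sensor world pos  = (2, -1); dL² = 121
right sensor world pos = (0, -1); dR² = 125
sL = 40/121 = 40/121
sR = 40/125 = 8/25
mL = -1·sL + 1·sR = -32/3025
mR = 0·sL + 1·sR = 8/25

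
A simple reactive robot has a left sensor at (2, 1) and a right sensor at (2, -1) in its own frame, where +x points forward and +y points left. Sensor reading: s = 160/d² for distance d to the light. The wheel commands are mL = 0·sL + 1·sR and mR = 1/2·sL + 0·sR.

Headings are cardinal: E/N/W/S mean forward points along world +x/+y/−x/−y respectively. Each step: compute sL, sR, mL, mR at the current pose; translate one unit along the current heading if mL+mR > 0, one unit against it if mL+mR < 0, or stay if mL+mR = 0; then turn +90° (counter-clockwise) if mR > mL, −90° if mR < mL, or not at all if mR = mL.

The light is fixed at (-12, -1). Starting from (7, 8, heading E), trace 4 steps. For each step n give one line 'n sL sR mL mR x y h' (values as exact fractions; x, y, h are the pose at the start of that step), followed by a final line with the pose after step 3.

n=0: pose=(7,8,E); sL=160/541, sR=32/101; mL=32/101, mR=80/541; mL+mR=25392/54641 → advance +1; mR−mL=-9232/54641 → turn -1·90°
n=1: pose=(8,8,S); sL=16/49, sR=16/41; mL=16/41, mR=8/49; mL+mR=1112/2009 → advance +1; mR−mL=-456/2009 → turn -1·90°
n=2: pose=(8,7,W); sL=160/373, sR=32/81; mL=32/81, mR=80/373; mL+mR=18416/30213 → advance +1; mR−mL=-5456/30213 → turn -1·90°
n=3: pose=(7,7,N); sL=20/53, sR=8/25; mL=8/25, mR=10/53; mL+mR=674/1325 → advance +1; mR−mL=-174/1325 → turn -1·90°

0 160/541 32/101 32/101 80/541 7 8 E
1 16/49 16/41 16/41 8/49 8 8 S
2 160/373 32/81 32/81 80/373 8 7 W
3 20/53 8/25 8/25 10/53 7 7 N
final 7 8 E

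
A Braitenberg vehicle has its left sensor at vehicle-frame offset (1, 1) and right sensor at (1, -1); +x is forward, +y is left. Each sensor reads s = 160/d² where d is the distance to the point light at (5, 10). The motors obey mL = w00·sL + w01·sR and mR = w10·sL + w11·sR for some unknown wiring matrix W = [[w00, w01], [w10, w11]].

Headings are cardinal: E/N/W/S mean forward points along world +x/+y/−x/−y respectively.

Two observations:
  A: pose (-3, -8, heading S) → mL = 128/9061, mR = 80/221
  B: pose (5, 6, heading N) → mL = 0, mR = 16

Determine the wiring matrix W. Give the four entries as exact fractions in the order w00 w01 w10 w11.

obs A: pose=(-3,-8,S) → sL=16/41, sR=80/221, mL=128/9061, mR=80/221
obs B: pose=(5,6,N) → sL=16, sR=16, mL=0, mR=16
sensor matrix S = [[16/41, 80/221], [16, 16]]; det S = 4096/9061
solve [mL_A; mL_B] = S·[w00; w01] and [mR_A; mR_B] = S·[w10; w11]:
  w00 = 1/2, w01 = -1/2, w10 = 0, w11 = 1

1/2 -1/2 0 1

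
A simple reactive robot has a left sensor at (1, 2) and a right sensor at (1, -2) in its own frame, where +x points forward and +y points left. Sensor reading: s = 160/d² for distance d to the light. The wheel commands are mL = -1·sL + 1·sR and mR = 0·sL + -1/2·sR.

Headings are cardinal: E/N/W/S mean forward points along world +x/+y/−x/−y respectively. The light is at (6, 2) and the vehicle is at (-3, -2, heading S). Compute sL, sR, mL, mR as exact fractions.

80/37 80/73 -2880/2701 -40/73

left sensor world pos  = (-1, -3); dL² = 74
right sensor world pos = (-5, -3); dR² = 146
sL = 160/74 = 80/37
sR = 160/146 = 80/73
mL = -1·sL + 1·sR = -2880/2701
mR = 0·sL + -1/2·sR = -40/73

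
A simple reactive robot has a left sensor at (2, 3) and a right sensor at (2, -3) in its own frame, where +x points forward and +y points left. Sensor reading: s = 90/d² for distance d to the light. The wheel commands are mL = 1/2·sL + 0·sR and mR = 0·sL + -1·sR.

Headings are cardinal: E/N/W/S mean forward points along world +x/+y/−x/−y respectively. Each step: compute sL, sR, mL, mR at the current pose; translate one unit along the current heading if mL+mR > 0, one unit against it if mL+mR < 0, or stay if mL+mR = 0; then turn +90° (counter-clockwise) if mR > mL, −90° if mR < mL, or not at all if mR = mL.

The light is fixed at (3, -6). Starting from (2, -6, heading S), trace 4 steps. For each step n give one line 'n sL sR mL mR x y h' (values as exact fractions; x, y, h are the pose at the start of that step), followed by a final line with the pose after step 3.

n=0: pose=(2,-6,S); sL=45/4, sR=9/2; mL=45/8, mR=-9/2; mL+mR=9/8 → advance +1; mR−mL=-81/8 → turn -1·90°
n=1: pose=(2,-7,W); sL=18/5, sR=90/13; mL=9/5, mR=-90/13; mL+mR=-333/65 → advance -1; mR−mL=-567/65 → turn -1·90°
n=2: pose=(3,-7,N); sL=9, sR=9; mL=9/2, mR=-9; mL+mR=-9/2 → advance -1; mR−mL=-27/2 → turn -1·90°
n=3: pose=(3,-8,E); sL=18, sR=90/29; mL=9, mR=-90/29; mL+mR=171/29 → advance +1; mR−mL=-351/29 → turn -1·90°

0 45/4 9/2 45/8 -9/2 2 -6 S
1 18/5 90/13 9/5 -90/13 2 -7 W
2 9 9 9/2 -9 3 -7 N
3 18 90/29 9 -90/29 3 -8 E
final 4 -8 S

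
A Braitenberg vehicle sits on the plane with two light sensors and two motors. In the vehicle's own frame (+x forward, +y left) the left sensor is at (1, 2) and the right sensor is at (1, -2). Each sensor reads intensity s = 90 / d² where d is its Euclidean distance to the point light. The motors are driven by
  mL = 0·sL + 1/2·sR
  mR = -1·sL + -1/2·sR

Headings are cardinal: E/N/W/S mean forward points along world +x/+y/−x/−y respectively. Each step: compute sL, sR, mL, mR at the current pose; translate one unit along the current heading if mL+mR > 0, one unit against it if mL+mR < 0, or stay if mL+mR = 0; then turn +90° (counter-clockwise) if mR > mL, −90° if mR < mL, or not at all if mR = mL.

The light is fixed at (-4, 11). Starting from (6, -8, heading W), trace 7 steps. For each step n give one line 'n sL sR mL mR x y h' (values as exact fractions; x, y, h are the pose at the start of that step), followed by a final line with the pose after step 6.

n=0: pose=(6,-8,W); sL=5/29, sR=9/37; mL=9/74, mR=-631/2146; mL+mR=-5/29 → advance -1; mR−mL=-446/1073 → turn -1·90°
n=1: pose=(7,-8,N); sL=2/9, sR=90/493; mL=45/493, mR=-1391/4437; mL+mR=-2/9 → advance -1; mR−mL=-1796/4437 → turn -1·90°
n=2: pose=(7,-9,E); sL=5/26, sR=45/314; mL=45/628, mR=-2155/8164; mL+mR=-5/26 → advance -1; mR−mL=-685/2041 → turn -1·90°
n=3: pose=(6,-9,S); sL=2/13, sR=18/101; mL=9/101, mR=-319/1313; mL+mR=-2/13 → advance -1; mR−mL=-436/1313 → turn -1·90°
n=4: pose=(6,-8,W); sL=5/29, sR=9/37; mL=9/74, mR=-631/2146; mL+mR=-5/29 → advance -1; mR−mL=-446/1073 → turn -1·90°
n=5: pose=(7,-8,N); sL=2/9, sR=90/493; mL=45/493, mR=-1391/4437; mL+mR=-2/9 → advance -1; mR−mL=-1796/4437 → turn -1·90°
n=6: pose=(7,-9,E); sL=5/26, sR=45/314; mL=45/628, mR=-2155/8164; mL+mR=-5/26 → advance -1; mR−mL=-685/2041 → turn -1·90°

0 5/29 9/37 9/74 -631/2146 6 -8 W
1 2/9 90/493 45/493 -1391/4437 7 -8 N
2 5/26 45/314 45/628 -2155/8164 7 -9 E
3 2/13 18/101 9/101 -319/1313 6 -9 S
4 5/29 9/37 9/74 -631/2146 6 -8 W
5 2/9 90/493 45/493 -1391/4437 7 -8 N
6 5/26 45/314 45/628 -2155/8164 7 -9 E
final 6 -9 S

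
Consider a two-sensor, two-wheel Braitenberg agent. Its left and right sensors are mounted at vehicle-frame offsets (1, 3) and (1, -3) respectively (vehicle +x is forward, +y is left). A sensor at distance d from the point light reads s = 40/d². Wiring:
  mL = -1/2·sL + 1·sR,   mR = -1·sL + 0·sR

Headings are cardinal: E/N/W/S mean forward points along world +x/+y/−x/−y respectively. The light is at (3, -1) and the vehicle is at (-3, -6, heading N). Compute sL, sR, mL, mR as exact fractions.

40/97 8/5 676/485 -40/97

left sensor world pos  = (-6, -5); dL² = 97
right sensor world pos = (0, -5); dR² = 25
sL = 40/97 = 40/97
sR = 40/25 = 8/5
mL = -1/2·sL + 1·sR = 676/485
mR = -1·sL + 0·sR = -40/97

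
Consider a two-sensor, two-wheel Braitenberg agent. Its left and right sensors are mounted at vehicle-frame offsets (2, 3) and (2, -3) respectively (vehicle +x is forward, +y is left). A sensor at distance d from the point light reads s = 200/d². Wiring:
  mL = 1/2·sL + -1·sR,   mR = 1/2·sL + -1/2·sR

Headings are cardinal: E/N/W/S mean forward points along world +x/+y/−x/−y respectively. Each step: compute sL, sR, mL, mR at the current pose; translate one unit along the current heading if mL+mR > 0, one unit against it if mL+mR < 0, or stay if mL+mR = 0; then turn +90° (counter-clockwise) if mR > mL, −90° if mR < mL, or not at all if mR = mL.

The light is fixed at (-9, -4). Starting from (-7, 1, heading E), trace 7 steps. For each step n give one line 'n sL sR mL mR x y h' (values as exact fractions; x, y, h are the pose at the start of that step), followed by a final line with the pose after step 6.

0 5/2 10 -35/4 -15/4 -7 1 E
1 200/53 40/13 -820/689 240/689 -8 1 N
2 100 4 46 48 -8 0 W
3 200/13 200/13 -100/13 0 -9 0 S
4 50/17 25 -400/17 -375/34 -9 1 E
5 40/13 200/53 -1540/689 -240/689 -10 1 N
6 20 100/29 190/29 240/29 -10 0 W
final -11 0 S

n=0: pose=(-7,1,E); sL=5/2, sR=10; mL=-35/4, mR=-15/4; mL+mR=-25/2 → advance -1; mR−mL=5 → turn +1·90°
n=1: pose=(-8,1,N); sL=200/53, sR=40/13; mL=-820/689, mR=240/689; mL+mR=-580/689 → advance -1; mR−mL=20/13 → turn +1·90°
n=2: pose=(-8,0,W); sL=100, sR=4; mL=46, mR=48; mL+mR=94 → advance +1; mR−mL=2 → turn +1·90°
n=3: pose=(-9,0,S); sL=200/13, sR=200/13; mL=-100/13, mR=0; mL+mR=-100/13 → advance -1; mR−mL=100/13 → turn +1·90°
n=4: pose=(-9,1,E); sL=50/17, sR=25; mL=-400/17, mR=-375/34; mL+mR=-1175/34 → advance -1; mR−mL=25/2 → turn +1·90°
n=5: pose=(-10,1,N); sL=40/13, sR=200/53; mL=-1540/689, mR=-240/689; mL+mR=-1780/689 → advance -1; mR−mL=100/53 → turn +1·90°
n=6: pose=(-10,0,W); sL=20, sR=100/29; mL=190/29, mR=240/29; mL+mR=430/29 → advance +1; mR−mL=50/29 → turn +1·90°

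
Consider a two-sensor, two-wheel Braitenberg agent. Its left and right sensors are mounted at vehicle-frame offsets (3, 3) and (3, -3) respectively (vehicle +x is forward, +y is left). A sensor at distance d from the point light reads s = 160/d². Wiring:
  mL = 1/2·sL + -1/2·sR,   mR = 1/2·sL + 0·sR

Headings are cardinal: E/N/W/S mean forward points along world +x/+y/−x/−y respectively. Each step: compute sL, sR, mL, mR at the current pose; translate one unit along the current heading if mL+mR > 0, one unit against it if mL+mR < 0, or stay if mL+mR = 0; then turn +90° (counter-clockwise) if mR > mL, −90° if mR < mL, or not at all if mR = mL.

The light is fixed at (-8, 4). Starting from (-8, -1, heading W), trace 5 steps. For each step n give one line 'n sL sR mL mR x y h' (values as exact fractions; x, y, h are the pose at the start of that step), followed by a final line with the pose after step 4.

n=0: pose=(-8,-1,W); sL=160/73, sR=160/13; mL=-4800/949, mR=80/73; mL+mR=-3760/949 → advance -1; mR−mL=80/13 → turn +1·90°
n=1: pose=(-7,-1,S); sL=2, sR=40/17; mL=-3/17, mR=1; mL+mR=14/17 → advance +1; mR−mL=20/17 → turn +1·90°
n=2: pose=(-7,-2,E); sL=32/5, sR=160/97; mL=1152/485, mR=16/5; mL+mR=2704/485 → advance +1; mR−mL=80/97 → turn +1·90°
n=3: pose=(-6,-2,N); sL=16, sR=80/17; mL=96/17, mR=8; mL+mR=232/17 → advance +1; mR−mL=40/17 → turn +1·90°
n=4: pose=(-6,-1,W); sL=32/13, sR=32; mL=-192/13, mR=16/13; mL+mR=-176/13 → advance -1; mR−mL=16 → turn +1·90°

0 160/73 160/13 -4800/949 80/73 -8 -1 W
1 2 40/17 -3/17 1 -7 -1 S
2 32/5 160/97 1152/485 16/5 -7 -2 E
3 16 80/17 96/17 8 -6 -2 N
4 32/13 32 -192/13 16/13 -6 -1 W
final -5 -1 S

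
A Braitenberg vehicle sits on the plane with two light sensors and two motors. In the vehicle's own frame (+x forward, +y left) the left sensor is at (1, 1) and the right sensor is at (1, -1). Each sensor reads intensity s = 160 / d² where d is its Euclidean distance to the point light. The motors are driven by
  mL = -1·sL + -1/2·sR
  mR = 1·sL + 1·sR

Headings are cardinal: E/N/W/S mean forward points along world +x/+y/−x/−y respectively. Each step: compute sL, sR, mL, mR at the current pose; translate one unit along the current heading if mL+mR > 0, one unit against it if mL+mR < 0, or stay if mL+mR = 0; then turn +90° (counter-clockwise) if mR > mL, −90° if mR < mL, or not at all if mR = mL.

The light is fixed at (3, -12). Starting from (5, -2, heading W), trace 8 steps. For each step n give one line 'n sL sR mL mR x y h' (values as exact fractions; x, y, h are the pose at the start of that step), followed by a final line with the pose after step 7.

n=0: pose=(5,-2,W); sL=80/41, sR=80/61; mL=-6520/2501, mR=8160/2501; mL+mR=40/61 → advance +1; mR−mL=14680/2501 → turn +1·90°
n=1: pose=(4,-2,S); sL=32/17, sR=160/81; mL=-3952/1377, mR=5312/1377; mL+mR=80/81 → advance +1; mR−mL=3088/459 → turn +1·90°
n=2: pose=(4,-3,E); sL=20/13, sR=40/17; mL=-600/221, mR=860/221; mL+mR=20/17 → advance +1; mR−mL=1460/221 → turn +1·90°
n=3: pose=(5,-3,N); sL=160/101, sR=160/109; mL=-25520/11009, mR=33600/11009; mL+mR=80/109 → advance +1; mR−mL=59120/11009 → turn +1·90°
n=4: pose=(5,-2,W); sL=80/41, sR=80/61; mL=-6520/2501, mR=8160/2501; mL+mR=40/61 → advance +1; mR−mL=14680/2501 → turn +1·90°
n=5: pose=(4,-2,S); sL=32/17, sR=160/81; mL=-3952/1377, mR=5312/1377; mL+mR=80/81 → advance +1; mR−mL=3088/459 → turn +1·90°
n=6: pose=(4,-3,E); sL=20/13, sR=40/17; mL=-600/221, mR=860/221; mL+mR=20/17 → advance +1; mR−mL=1460/221 → turn +1·90°
n=7: pose=(5,-3,N); sL=160/101, sR=160/109; mL=-25520/11009, mR=33600/11009; mL+mR=80/109 → advance +1; mR−mL=59120/11009 → turn +1·90°

0 80/41 80/61 -6520/2501 8160/2501 5 -2 W
1 32/17 160/81 -3952/1377 5312/1377 4 -2 S
2 20/13 40/17 -600/221 860/221 4 -3 E
3 160/101 160/109 -25520/11009 33600/11009 5 -3 N
4 80/41 80/61 -6520/2501 8160/2501 5 -2 W
5 32/17 160/81 -3952/1377 5312/1377 4 -2 S
6 20/13 40/17 -600/221 860/221 4 -3 E
7 160/101 160/109 -25520/11009 33600/11009 5 -3 N
final 5 -2 W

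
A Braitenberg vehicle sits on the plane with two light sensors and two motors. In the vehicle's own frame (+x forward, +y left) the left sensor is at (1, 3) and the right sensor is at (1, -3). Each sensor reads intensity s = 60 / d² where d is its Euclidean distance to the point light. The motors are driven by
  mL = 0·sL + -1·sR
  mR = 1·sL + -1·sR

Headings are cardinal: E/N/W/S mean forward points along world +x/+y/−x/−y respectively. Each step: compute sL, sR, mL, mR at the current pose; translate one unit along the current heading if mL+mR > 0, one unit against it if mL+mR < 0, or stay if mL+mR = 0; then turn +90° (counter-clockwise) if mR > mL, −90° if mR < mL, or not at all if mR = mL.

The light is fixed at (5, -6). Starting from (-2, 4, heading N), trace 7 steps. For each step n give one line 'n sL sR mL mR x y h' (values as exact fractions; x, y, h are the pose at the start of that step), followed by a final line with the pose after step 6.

0 60/221 60/137 -60/137 -5040/30277 -2 4 N
1 3/5 15/52 -15/52 81/260 -2 3 W
2 60/89 12/37 -12/37 1152/3293 -3 3 S
3 6/17 30/37 -30/37 -288/629 -3 2 E
4 4/15 20/39 -20/39 -16/65 -4 2 N
5 15/29 3/10 -3/10 63/290 -4 1 W
6 60/61 60/157 -60/157 5760/9577 -3 1 S
final -3 0 E

n=0: pose=(-2,4,N); sL=60/221, sR=60/137; mL=-60/137, mR=-5040/30277; mL+mR=-18300/30277 → advance -1; mR−mL=60/221 → turn +1·90°
n=1: pose=(-2,3,W); sL=3/5, sR=15/52; mL=-15/52, mR=81/260; mL+mR=3/130 → advance +1; mR−mL=3/5 → turn +1·90°
n=2: pose=(-3,3,S); sL=60/89, sR=12/37; mL=-12/37, mR=1152/3293; mL+mR=84/3293 → advance +1; mR−mL=60/89 → turn +1·90°
n=3: pose=(-3,2,E); sL=6/17, sR=30/37; mL=-30/37, mR=-288/629; mL+mR=-798/629 → advance -1; mR−mL=6/17 → turn +1·90°
n=4: pose=(-4,2,N); sL=4/15, sR=20/39; mL=-20/39, mR=-16/65; mL+mR=-148/195 → advance -1; mR−mL=4/15 → turn +1·90°
n=5: pose=(-4,1,W); sL=15/29, sR=3/10; mL=-3/10, mR=63/290; mL+mR=-12/145 → advance -1; mR−mL=15/29 → turn +1·90°
n=6: pose=(-3,1,S); sL=60/61, sR=60/157; mL=-60/157, mR=5760/9577; mL+mR=2100/9577 → advance +1; mR−mL=60/61 → turn +1·90°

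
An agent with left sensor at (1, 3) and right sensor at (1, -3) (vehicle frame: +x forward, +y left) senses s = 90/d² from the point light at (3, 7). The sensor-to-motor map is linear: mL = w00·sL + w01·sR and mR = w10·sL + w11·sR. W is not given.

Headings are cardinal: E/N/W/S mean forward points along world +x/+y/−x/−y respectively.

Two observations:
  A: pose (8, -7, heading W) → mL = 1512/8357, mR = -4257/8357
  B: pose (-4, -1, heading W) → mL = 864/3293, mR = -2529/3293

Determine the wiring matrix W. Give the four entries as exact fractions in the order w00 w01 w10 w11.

obs A: pose=(8,-7,W) → sL=18/61, sR=90/137, mL=1512/8357, mR=-4257/8357
obs B: pose=(-4,-1,W) → sL=18/37, sR=90/89, mL=864/3293, mR=-2529/3293
sensor matrix S = [[18/61, 90/137], [18/37, 90/89]]; det S = -583200/27519601
solve [mL_A; mL_B] = S·[w00; w01] and [mR_A; mR_B] = S·[w10; w11]:
  w00 = -1/2, w01 = 1/2, w10 = 1/2, w11 = -1

-1/2 1/2 1/2 -1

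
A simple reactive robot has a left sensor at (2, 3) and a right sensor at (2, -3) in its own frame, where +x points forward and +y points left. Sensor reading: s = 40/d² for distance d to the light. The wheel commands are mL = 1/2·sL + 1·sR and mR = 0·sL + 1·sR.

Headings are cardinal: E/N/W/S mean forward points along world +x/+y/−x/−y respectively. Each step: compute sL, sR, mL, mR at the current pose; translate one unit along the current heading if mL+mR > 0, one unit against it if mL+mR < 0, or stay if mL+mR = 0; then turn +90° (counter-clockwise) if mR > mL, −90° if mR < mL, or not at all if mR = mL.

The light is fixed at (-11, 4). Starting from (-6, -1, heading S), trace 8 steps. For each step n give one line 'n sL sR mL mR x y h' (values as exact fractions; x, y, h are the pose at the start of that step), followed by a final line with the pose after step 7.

n=0: pose=(-6,-1,S); sL=40/113, sR=40/53; mL=5580/5989, mR=40/53; mL+mR=10100/5989 → advance +1; mR−mL=-20/113 → turn -1·90°
n=1: pose=(-6,-2,W); sL=4/9, sR=20/9; mL=22/9, mR=20/9; mL+mR=14/3 → advance +1; mR−mL=-2/9 → turn -1·90°
n=2: pose=(-7,-2,N); sL=40/17, sR=8/13; mL=396/221, mR=8/13; mL+mR=532/221 → advance +1; mR−mL=-20/17 → turn -1·90°
n=3: pose=(-7,-1,E); sL=1, sR=2/5; mL=9/10, mR=2/5; mL+mR=13/10 → advance +1; mR−mL=-1/2 → turn -1·90°
n=4: pose=(-6,-1,S); sL=40/113, sR=40/53; mL=5580/5989, mR=40/53; mL+mR=10100/5989 → advance +1; mR−mL=-20/113 → turn -1·90°
n=5: pose=(-6,-2,W); sL=4/9, sR=20/9; mL=22/9, mR=20/9; mL+mR=14/3 → advance +1; mR−mL=-2/9 → turn -1·90°
n=6: pose=(-7,-2,N); sL=40/17, sR=8/13; mL=396/221, mR=8/13; mL+mR=532/221 → advance +1; mR−mL=-20/17 → turn -1·90°
n=7: pose=(-7,-1,E); sL=1, sR=2/5; mL=9/10, mR=2/5; mL+mR=13/10 → advance +1; mR−mL=-1/2 → turn -1·90°

0 40/113 40/53 5580/5989 40/53 -6 -1 S
1 4/9 20/9 22/9 20/9 -6 -2 W
2 40/17 8/13 396/221 8/13 -7 -2 N
3 1 2/5 9/10 2/5 -7 -1 E
4 40/113 40/53 5580/5989 40/53 -6 -1 S
5 4/9 20/9 22/9 20/9 -6 -2 W
6 40/17 8/13 396/221 8/13 -7 -2 N
7 1 2/5 9/10 2/5 -7 -1 E
final -6 -1 S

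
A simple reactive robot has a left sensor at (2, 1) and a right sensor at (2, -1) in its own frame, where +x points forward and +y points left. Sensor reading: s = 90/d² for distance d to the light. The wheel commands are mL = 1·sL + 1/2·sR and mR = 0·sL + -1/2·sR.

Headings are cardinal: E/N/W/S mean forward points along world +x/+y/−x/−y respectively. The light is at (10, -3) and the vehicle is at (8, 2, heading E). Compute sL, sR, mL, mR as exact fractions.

5/2 45/8 85/16 -45/16

left sensor world pos  = (10, 3); dL² = 36
right sensor world pos = (10, 1); dR² = 16
sL = 90/36 = 5/2
sR = 90/16 = 45/8
mL = 1·sL + 1/2·sR = 85/16
mR = 0·sL + -1/2·sR = -45/16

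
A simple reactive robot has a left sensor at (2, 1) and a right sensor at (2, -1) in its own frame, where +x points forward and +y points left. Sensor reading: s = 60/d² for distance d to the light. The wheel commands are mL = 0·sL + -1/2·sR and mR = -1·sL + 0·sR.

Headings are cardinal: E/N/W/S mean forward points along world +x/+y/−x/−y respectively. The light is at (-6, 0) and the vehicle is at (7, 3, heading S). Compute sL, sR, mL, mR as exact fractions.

left sensor world pos  = (8, 1); dL² = 197
right sensor world pos = (6, 1); dR² = 145
sL = 60/197 = 60/197
sR = 60/145 = 12/29
mL = 0·sL + -1/2·sR = -6/29
mR = -1·sL + 0·sR = -60/197

60/197 12/29 -6/29 -60/197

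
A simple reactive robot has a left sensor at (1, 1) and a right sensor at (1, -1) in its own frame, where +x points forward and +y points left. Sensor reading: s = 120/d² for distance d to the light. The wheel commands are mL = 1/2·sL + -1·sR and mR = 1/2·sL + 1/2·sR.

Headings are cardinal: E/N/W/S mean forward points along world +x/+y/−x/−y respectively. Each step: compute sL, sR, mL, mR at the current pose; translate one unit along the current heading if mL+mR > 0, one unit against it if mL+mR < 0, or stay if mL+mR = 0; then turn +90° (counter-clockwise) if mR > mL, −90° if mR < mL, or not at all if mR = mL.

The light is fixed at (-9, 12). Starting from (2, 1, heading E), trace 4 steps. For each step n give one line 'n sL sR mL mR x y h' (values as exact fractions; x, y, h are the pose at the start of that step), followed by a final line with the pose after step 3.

n=0: pose=(2,1,E); sL=30/61, sR=5/12; mL=-125/732, mR=665/1464; mL+mR=415/1464 → advance +1; mR−mL=5/8 → turn +1·90°
n=1: pose=(3,1,N); sL=120/221, sR=120/269; mL=-10380/59449, mR=29400/59449; mL+mR=19020/59449 → advance +1; mR−mL=180/269 → turn +1·90°
n=2: pose=(3,2,W); sL=60/121, sR=60/101; mL=-4230/12221, mR=6660/12221; mL+mR=2430/12221 → advance +1; mR−mL=90/101 → turn +1·90°
n=3: pose=(2,2,S); sL=24/53, sR=120/221; mL=-3708/11713, mR=5832/11713; mL+mR=2124/11713 → advance +1; mR−mL=180/221 → turn +1·90°

0 30/61 5/12 -125/732 665/1464 2 1 E
1 120/221 120/269 -10380/59449 29400/59449 3 1 N
2 60/121 60/101 -4230/12221 6660/12221 3 2 W
3 24/53 120/221 -3708/11713 5832/11713 2 2 S
final 2 1 E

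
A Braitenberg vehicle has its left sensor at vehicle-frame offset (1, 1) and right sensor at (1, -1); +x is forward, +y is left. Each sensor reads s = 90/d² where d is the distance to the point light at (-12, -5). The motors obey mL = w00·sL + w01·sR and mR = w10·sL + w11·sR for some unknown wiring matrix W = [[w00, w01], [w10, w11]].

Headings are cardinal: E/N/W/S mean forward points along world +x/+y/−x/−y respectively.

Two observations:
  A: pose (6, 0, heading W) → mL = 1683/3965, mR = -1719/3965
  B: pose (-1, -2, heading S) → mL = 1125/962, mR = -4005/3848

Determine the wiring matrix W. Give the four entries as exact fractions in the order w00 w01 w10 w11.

1/2 1 -1 -1/2

obs A: pose=(6,0,W) → sL=18/61, sR=18/65, mL=1683/3965, mR=-1719/3965
obs B: pose=(-1,-2,S) → sL=45/74, sR=45/52, mL=1125/962, mR=-4005/3848
sensor matrix S = [[18/61, 18/65], [45/74, 45/52]]; det S = 5103/58682
solve [mL_A; mL_B] = S·[w00; w01] and [mR_A; mR_B] = S·[w10; w11]:
  w00 = 1/2, w01 = 1, w10 = -1, w11 = -1/2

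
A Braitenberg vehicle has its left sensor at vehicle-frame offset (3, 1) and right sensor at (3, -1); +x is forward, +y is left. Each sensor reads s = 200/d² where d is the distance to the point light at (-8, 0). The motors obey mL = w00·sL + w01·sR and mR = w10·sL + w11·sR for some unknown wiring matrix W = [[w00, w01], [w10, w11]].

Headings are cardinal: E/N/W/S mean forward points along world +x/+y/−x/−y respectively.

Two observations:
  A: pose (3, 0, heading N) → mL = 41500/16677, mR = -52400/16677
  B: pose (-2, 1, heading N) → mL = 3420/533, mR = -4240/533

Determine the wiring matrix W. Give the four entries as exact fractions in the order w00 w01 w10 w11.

1 1/2 -1 -1

obs A: pose=(3,0,N) → sL=200/109, sR=200/153, mL=41500/16677, mR=-52400/16677
obs B: pose=(-2,1,N) → sL=200/41, sR=40/13, mL=3420/533, mR=-4240/533
sensor matrix S = [[200/109, 200/153], [200/41, 40/13]]; det S = -6496000/8888841
solve [mL_A; mL_B] = S·[w00; w01] and [mR_A; mR_B] = S·[w10; w11]:
  w00 = 1, w01 = 1/2, w10 = -1, w11 = -1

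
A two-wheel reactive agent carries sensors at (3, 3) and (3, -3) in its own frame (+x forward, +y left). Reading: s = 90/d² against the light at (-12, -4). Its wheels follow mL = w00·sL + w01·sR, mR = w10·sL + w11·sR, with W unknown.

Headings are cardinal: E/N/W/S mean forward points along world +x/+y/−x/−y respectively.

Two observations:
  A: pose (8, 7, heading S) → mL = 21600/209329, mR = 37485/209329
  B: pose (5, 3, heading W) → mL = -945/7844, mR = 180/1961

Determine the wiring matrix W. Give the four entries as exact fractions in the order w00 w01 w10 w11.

-1 1 -1/2 1

obs A: pose=(8,7,S) → sL=90/593, sR=90/353, mL=21600/209329, mR=37485/209329
obs B: pose=(5,3,W) → sL=45/106, sR=45/148, mL=-945/7844, mR=180/1961
sensor matrix S = [[90/593, 90/353], [45/106, 45/148]]; det S = -50975325/820988338
solve [mL_A; mL_B] = S·[w00; w01] and [mR_A; mR_B] = S·[w10; w11]:
  w00 = -1, w01 = 1, w10 = -1/2, w11 = 1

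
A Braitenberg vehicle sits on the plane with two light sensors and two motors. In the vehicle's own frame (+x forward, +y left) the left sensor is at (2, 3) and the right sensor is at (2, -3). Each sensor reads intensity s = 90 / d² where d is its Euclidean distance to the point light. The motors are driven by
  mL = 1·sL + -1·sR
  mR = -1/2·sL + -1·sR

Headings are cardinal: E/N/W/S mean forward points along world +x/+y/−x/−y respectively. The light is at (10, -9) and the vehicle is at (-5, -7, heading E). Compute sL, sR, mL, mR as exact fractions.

45/97 9/17 -108/1649 -2511/3298

left sensor world pos  = (-3, -4); dL² = 194
right sensor world pos = (-3, -10); dR² = 170
sL = 90/194 = 45/97
sR = 90/170 = 9/17
mL = 1·sL + -1·sR = -108/1649
mR = -1/2·sL + -1·sR = -2511/3298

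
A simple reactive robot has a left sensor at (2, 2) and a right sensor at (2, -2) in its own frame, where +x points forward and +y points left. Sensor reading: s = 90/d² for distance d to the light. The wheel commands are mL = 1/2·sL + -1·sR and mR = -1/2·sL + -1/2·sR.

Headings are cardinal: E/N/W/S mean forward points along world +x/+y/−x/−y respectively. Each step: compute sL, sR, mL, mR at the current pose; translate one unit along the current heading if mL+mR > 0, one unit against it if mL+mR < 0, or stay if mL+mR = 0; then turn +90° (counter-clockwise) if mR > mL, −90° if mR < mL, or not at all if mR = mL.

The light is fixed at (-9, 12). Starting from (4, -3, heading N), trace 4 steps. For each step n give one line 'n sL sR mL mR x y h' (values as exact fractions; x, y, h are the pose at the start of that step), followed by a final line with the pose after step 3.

0 9/29 45/197 -837/11426 -1539/5713 4 -3 N
1 90/421 10/61 -1465/25681 -4850/25681 4 -4 E
2 9/52 45/212 -693/5512 -531/2756 3 -4 S
3 90/389 90/269 -22905/104641 -29610/104641 3 -3 W
final 4 -3 N

n=0: pose=(4,-3,N); sL=9/29, sR=45/197; mL=-837/11426, mR=-1539/5713; mL+mR=-135/394 → advance -1; mR−mL=-2241/11426 → turn -1·90°
n=1: pose=(4,-4,E); sL=90/421, sR=10/61; mL=-1465/25681, mR=-4850/25681; mL+mR=-15/61 → advance -1; mR−mL=-3385/25681 → turn -1·90°
n=2: pose=(3,-4,S); sL=9/52, sR=45/212; mL=-693/5512, mR=-531/2756; mL+mR=-135/424 → advance -1; mR−mL=-369/5512 → turn -1·90°
n=3: pose=(3,-3,W); sL=90/389, sR=90/269; mL=-22905/104641, mR=-29610/104641; mL+mR=-135/269 → advance -1; mR−mL=-6705/104641 → turn -1·90°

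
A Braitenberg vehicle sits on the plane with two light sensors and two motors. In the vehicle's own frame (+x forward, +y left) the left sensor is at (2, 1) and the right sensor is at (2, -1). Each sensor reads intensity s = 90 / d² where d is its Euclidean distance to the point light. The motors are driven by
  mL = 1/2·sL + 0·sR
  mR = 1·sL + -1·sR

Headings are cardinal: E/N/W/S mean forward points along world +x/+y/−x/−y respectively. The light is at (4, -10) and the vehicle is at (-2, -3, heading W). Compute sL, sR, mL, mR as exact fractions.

left sensor world pos  = (-4, -4); dL² = 100
right sensor world pos = (-4, -2); dR² = 128
sL = 90/100 = 9/10
sR = 90/128 = 45/64
mL = 1/2·sL + 0·sR = 9/20
mR = 1·sL + -1·sR = 63/320

9/10 45/64 9/20 63/320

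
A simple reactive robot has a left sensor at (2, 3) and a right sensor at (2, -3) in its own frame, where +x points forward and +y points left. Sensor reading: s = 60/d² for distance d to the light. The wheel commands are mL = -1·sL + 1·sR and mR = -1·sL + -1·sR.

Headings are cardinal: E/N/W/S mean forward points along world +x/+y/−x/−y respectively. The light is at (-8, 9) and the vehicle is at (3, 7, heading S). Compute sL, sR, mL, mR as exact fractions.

left sensor world pos  = (6, 5); dL² = 212
right sensor world pos = (0, 5); dR² = 80
sL = 60/212 = 15/53
sR = 60/80 = 3/4
mL = -1·sL + 1·sR = 99/212
mR = -1·sL + -1·sR = -219/212

15/53 3/4 99/212 -219/212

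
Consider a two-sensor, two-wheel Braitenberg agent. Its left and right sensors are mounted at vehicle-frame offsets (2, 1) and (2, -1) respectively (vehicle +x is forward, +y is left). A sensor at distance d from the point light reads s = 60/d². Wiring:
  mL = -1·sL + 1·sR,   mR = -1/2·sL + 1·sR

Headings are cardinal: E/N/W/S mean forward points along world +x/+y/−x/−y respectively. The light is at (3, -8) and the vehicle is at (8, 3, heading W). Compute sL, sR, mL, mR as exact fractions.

60/109 20/51 -880/5559 650/5559

left sensor world pos  = (6, 2); dL² = 109
right sensor world pos = (6, 4); dR² = 153
sL = 60/109 = 60/109
sR = 60/153 = 20/51
mL = -1·sL + 1·sR = -880/5559
mR = -1/2·sL + 1·sR = 650/5559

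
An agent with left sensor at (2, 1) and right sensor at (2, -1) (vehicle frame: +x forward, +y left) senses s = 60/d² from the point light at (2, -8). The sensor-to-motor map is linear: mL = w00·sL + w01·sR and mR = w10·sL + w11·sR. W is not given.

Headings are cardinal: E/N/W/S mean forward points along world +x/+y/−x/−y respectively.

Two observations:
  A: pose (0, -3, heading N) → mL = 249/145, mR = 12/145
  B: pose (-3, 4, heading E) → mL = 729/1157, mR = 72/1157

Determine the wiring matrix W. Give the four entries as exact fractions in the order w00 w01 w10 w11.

obs A: pose=(0,-3,N) → sL=30/29, sR=6/5, mL=249/145, mR=12/145
obs B: pose=(-3,4,E) → sL=30/89, sR=6/13, mL=729/1157, mR=72/1157
sensor matrix S = [[30/29, 6/5], [30/89, 6/13]]; det S = 2448/33553
solve [mL_A; mL_B] = S·[w00; w01] and [mR_A; mR_B] = S·[w10; w11]:
  w00 = 1/2, w01 = 1, w10 = -1/2, w11 = 1/2

1/2 1 -1/2 1/2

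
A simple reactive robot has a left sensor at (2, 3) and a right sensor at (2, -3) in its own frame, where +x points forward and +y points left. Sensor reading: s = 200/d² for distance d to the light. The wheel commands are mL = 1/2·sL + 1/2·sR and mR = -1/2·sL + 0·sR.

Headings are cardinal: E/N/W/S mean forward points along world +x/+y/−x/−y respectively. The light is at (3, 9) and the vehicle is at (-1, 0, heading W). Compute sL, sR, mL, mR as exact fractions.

left sensor world pos  = (-3, -3); dL² = 180
right sensor world pos = (-3, 3); dR² = 72
sL = 200/180 = 10/9
sR = 200/72 = 25/9
mL = 1/2·sL + 1/2·sR = 35/18
mR = -1/2·sL + 0·sR = -5/9

10/9 25/9 35/18 -5/9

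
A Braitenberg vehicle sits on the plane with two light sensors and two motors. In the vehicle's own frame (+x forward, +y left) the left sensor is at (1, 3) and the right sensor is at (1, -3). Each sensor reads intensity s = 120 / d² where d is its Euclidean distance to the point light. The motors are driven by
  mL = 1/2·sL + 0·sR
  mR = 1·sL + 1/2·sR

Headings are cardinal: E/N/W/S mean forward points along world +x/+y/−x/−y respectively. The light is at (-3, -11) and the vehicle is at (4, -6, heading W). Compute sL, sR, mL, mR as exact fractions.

3 6/5 3/2 18/5

left sensor world pos  = (3, -9); dL² = 40
right sensor world pos = (3, -3); dR² = 100
sL = 120/40 = 3
sR = 120/100 = 6/5
mL = 1/2·sL + 0·sR = 3/2
mR = 1·sL + 1/2·sR = 18/5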